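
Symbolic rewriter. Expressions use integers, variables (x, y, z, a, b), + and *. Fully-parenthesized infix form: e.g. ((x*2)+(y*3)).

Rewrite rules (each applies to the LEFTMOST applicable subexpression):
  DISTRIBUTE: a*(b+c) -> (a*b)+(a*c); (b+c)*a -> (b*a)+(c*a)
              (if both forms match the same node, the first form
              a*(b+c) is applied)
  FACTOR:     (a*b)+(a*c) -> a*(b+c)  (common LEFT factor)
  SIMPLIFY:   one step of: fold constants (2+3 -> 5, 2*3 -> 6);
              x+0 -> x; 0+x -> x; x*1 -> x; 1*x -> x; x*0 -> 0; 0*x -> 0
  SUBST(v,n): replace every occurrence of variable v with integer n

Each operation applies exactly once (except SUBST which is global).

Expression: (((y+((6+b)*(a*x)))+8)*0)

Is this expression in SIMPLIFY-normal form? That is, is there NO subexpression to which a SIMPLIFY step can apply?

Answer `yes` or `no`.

Expression: (((y+((6+b)*(a*x)))+8)*0)
Scanning for simplifiable subexpressions (pre-order)...
  at root: (((y+((6+b)*(a*x)))+8)*0) (SIMPLIFIABLE)
  at L: ((y+((6+b)*(a*x)))+8) (not simplifiable)
  at LL: (y+((6+b)*(a*x))) (not simplifiable)
  at LLR: ((6+b)*(a*x)) (not simplifiable)
  at LLRL: (6+b) (not simplifiable)
  at LLRR: (a*x) (not simplifiable)
Found simplifiable subexpr at path root: (((y+((6+b)*(a*x)))+8)*0)
One SIMPLIFY step would give: 0
-> NOT in normal form.

Answer: no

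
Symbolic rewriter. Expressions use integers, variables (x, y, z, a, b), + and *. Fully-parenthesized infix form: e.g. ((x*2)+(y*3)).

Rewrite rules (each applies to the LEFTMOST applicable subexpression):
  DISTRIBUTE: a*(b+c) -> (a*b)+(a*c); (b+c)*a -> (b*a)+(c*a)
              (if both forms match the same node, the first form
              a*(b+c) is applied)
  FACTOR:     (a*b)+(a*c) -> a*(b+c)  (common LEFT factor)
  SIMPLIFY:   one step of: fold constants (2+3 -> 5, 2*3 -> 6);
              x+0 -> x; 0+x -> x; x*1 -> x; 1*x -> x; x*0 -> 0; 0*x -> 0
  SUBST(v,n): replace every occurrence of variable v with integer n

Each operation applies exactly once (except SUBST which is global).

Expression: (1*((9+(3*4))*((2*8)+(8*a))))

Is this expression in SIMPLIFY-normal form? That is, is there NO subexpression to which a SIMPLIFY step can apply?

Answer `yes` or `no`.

Answer: no

Derivation:
Expression: (1*((9+(3*4))*((2*8)+(8*a))))
Scanning for simplifiable subexpressions (pre-order)...
  at root: (1*((9+(3*4))*((2*8)+(8*a)))) (SIMPLIFIABLE)
  at R: ((9+(3*4))*((2*8)+(8*a))) (not simplifiable)
  at RL: (9+(3*4)) (not simplifiable)
  at RLR: (3*4) (SIMPLIFIABLE)
  at RR: ((2*8)+(8*a)) (not simplifiable)
  at RRL: (2*8) (SIMPLIFIABLE)
  at RRR: (8*a) (not simplifiable)
Found simplifiable subexpr at path root: (1*((9+(3*4))*((2*8)+(8*a))))
One SIMPLIFY step would give: ((9+(3*4))*((2*8)+(8*a)))
-> NOT in normal form.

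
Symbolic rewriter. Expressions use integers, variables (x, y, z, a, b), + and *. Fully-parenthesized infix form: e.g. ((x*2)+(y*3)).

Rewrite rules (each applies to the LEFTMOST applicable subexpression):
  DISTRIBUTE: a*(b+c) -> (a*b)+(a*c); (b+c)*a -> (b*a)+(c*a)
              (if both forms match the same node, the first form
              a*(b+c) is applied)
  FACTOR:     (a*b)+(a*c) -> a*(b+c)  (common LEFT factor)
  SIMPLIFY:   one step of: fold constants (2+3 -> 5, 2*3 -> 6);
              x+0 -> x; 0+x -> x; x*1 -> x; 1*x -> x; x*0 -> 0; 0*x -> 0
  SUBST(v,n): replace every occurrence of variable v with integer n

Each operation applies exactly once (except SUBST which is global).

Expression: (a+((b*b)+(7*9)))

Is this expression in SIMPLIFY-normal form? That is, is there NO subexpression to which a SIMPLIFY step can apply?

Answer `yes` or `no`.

Expression: (a+((b*b)+(7*9)))
Scanning for simplifiable subexpressions (pre-order)...
  at root: (a+((b*b)+(7*9))) (not simplifiable)
  at R: ((b*b)+(7*9)) (not simplifiable)
  at RL: (b*b) (not simplifiable)
  at RR: (7*9) (SIMPLIFIABLE)
Found simplifiable subexpr at path RR: (7*9)
One SIMPLIFY step would give: (a+((b*b)+63))
-> NOT in normal form.

Answer: no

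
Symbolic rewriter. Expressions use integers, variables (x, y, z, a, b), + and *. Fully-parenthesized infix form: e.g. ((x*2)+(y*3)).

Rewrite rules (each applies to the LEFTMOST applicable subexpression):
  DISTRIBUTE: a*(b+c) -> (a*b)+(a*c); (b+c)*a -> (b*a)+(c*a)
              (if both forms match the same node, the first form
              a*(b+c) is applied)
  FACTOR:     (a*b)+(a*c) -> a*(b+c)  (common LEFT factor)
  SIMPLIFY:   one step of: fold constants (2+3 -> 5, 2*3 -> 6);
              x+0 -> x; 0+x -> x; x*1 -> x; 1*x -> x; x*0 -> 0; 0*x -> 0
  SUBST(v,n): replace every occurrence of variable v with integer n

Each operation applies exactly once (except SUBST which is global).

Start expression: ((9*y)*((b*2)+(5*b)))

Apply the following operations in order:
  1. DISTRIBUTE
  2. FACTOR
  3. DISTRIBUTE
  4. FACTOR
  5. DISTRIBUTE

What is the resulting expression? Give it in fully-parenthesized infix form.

Start: ((9*y)*((b*2)+(5*b)))
Apply DISTRIBUTE at root (target: ((9*y)*((b*2)+(5*b)))): ((9*y)*((b*2)+(5*b))) -> (((9*y)*(b*2))+((9*y)*(5*b)))
Apply FACTOR at root (target: (((9*y)*(b*2))+((9*y)*(5*b)))): (((9*y)*(b*2))+((9*y)*(5*b))) -> ((9*y)*((b*2)+(5*b)))
Apply DISTRIBUTE at root (target: ((9*y)*((b*2)+(5*b)))): ((9*y)*((b*2)+(5*b))) -> (((9*y)*(b*2))+((9*y)*(5*b)))
Apply FACTOR at root (target: (((9*y)*(b*2))+((9*y)*(5*b)))): (((9*y)*(b*2))+((9*y)*(5*b))) -> ((9*y)*((b*2)+(5*b)))
Apply DISTRIBUTE at root (target: ((9*y)*((b*2)+(5*b)))): ((9*y)*((b*2)+(5*b))) -> (((9*y)*(b*2))+((9*y)*(5*b)))

Answer: (((9*y)*(b*2))+((9*y)*(5*b)))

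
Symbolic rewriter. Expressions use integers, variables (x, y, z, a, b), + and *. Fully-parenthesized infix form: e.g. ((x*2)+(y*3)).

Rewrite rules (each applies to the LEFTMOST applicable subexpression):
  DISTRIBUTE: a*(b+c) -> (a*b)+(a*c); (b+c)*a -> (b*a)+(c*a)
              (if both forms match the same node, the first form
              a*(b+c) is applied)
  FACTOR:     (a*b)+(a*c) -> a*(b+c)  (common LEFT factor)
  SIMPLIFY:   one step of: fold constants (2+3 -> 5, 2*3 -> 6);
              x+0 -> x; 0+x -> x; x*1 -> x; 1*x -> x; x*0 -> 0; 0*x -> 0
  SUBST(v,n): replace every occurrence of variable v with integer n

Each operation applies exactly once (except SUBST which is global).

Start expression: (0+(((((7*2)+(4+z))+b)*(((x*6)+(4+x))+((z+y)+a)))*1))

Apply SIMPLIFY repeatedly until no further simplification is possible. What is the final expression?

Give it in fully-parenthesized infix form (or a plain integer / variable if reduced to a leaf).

Start: (0+(((((7*2)+(4+z))+b)*(((x*6)+(4+x))+((z+y)+a)))*1))
Step 1: at root: (0+(((((7*2)+(4+z))+b)*(((x*6)+(4+x))+((z+y)+a)))*1)) -> (((((7*2)+(4+z))+b)*(((x*6)+(4+x))+((z+y)+a)))*1); overall: (0+(((((7*2)+(4+z))+b)*(((x*6)+(4+x))+((z+y)+a)))*1)) -> (((((7*2)+(4+z))+b)*(((x*6)+(4+x))+((z+y)+a)))*1)
Step 2: at root: (((((7*2)+(4+z))+b)*(((x*6)+(4+x))+((z+y)+a)))*1) -> ((((7*2)+(4+z))+b)*(((x*6)+(4+x))+((z+y)+a))); overall: (((((7*2)+(4+z))+b)*(((x*6)+(4+x))+((z+y)+a)))*1) -> ((((7*2)+(4+z))+b)*(((x*6)+(4+x))+((z+y)+a)))
Step 3: at LLL: (7*2) -> 14; overall: ((((7*2)+(4+z))+b)*(((x*6)+(4+x))+((z+y)+a))) -> (((14+(4+z))+b)*(((x*6)+(4+x))+((z+y)+a)))
Fixed point: (((14+(4+z))+b)*(((x*6)+(4+x))+((z+y)+a)))

Answer: (((14+(4+z))+b)*(((x*6)+(4+x))+((z+y)+a)))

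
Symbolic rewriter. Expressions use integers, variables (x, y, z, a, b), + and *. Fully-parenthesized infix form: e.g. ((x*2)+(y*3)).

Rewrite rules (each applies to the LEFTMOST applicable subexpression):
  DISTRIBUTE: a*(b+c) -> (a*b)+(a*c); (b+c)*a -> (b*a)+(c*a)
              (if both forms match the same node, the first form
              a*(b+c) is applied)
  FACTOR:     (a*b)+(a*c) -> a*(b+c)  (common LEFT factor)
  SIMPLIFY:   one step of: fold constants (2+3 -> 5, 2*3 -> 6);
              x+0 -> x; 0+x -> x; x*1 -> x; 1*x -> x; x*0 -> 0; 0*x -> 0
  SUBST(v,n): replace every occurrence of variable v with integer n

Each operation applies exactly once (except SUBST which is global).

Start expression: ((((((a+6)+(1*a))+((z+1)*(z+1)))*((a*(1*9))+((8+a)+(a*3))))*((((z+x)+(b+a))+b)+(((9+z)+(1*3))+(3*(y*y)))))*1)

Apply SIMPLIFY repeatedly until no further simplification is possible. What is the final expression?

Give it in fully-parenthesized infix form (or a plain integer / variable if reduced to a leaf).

Answer: (((((a+6)+a)+((z+1)*(z+1)))*((a*9)+((8+a)+(a*3))))*((((z+x)+(b+a))+b)+(((9+z)+3)+(3*(y*y)))))

Derivation:
Start: ((((((a+6)+(1*a))+((z+1)*(z+1)))*((a*(1*9))+((8+a)+(a*3))))*((((z+x)+(b+a))+b)+(((9+z)+(1*3))+(3*(y*y)))))*1)
Step 1: at root: ((((((a+6)+(1*a))+((z+1)*(z+1)))*((a*(1*9))+((8+a)+(a*3))))*((((z+x)+(b+a))+b)+(((9+z)+(1*3))+(3*(y*y)))))*1) -> (((((a+6)+(1*a))+((z+1)*(z+1)))*((a*(1*9))+((8+a)+(a*3))))*((((z+x)+(b+a))+b)+(((9+z)+(1*3))+(3*(y*y))))); overall: ((((((a+6)+(1*a))+((z+1)*(z+1)))*((a*(1*9))+((8+a)+(a*3))))*((((z+x)+(b+a))+b)+(((9+z)+(1*3))+(3*(y*y)))))*1) -> (((((a+6)+(1*a))+((z+1)*(z+1)))*((a*(1*9))+((8+a)+(a*3))))*((((z+x)+(b+a))+b)+(((9+z)+(1*3))+(3*(y*y)))))
Step 2: at LLLR: (1*a) -> a; overall: (((((a+6)+(1*a))+((z+1)*(z+1)))*((a*(1*9))+((8+a)+(a*3))))*((((z+x)+(b+a))+b)+(((9+z)+(1*3))+(3*(y*y))))) -> (((((a+6)+a)+((z+1)*(z+1)))*((a*(1*9))+((8+a)+(a*3))))*((((z+x)+(b+a))+b)+(((9+z)+(1*3))+(3*(y*y)))))
Step 3: at LRLR: (1*9) -> 9; overall: (((((a+6)+a)+((z+1)*(z+1)))*((a*(1*9))+((8+a)+(a*3))))*((((z+x)+(b+a))+b)+(((9+z)+(1*3))+(3*(y*y))))) -> (((((a+6)+a)+((z+1)*(z+1)))*((a*9)+((8+a)+(a*3))))*((((z+x)+(b+a))+b)+(((9+z)+(1*3))+(3*(y*y)))))
Step 4: at RRLR: (1*3) -> 3; overall: (((((a+6)+a)+((z+1)*(z+1)))*((a*9)+((8+a)+(a*3))))*((((z+x)+(b+a))+b)+(((9+z)+(1*3))+(3*(y*y))))) -> (((((a+6)+a)+((z+1)*(z+1)))*((a*9)+((8+a)+(a*3))))*((((z+x)+(b+a))+b)+(((9+z)+3)+(3*(y*y)))))
Fixed point: (((((a+6)+a)+((z+1)*(z+1)))*((a*9)+((8+a)+(a*3))))*((((z+x)+(b+a))+b)+(((9+z)+3)+(3*(y*y)))))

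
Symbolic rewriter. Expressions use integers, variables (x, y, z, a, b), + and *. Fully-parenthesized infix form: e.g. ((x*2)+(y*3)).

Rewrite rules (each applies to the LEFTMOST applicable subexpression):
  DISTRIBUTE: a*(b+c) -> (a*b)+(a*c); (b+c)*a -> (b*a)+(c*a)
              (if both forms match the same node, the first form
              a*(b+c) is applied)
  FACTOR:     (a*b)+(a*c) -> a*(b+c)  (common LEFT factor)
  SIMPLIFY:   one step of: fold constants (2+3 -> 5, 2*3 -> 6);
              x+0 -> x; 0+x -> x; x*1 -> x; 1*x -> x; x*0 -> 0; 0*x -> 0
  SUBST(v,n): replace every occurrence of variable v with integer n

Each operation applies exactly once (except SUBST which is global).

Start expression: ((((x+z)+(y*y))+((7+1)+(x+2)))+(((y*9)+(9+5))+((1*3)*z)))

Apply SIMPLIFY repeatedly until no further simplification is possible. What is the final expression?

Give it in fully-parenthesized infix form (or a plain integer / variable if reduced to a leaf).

Answer: ((((x+z)+(y*y))+(8+(x+2)))+(((y*9)+14)+(3*z)))

Derivation:
Start: ((((x+z)+(y*y))+((7+1)+(x+2)))+(((y*9)+(9+5))+((1*3)*z)))
Step 1: at LRL: (7+1) -> 8; overall: ((((x+z)+(y*y))+((7+1)+(x+2)))+(((y*9)+(9+5))+((1*3)*z))) -> ((((x+z)+(y*y))+(8+(x+2)))+(((y*9)+(9+5))+((1*3)*z)))
Step 2: at RLR: (9+5) -> 14; overall: ((((x+z)+(y*y))+(8+(x+2)))+(((y*9)+(9+5))+((1*3)*z))) -> ((((x+z)+(y*y))+(8+(x+2)))+(((y*9)+14)+((1*3)*z)))
Step 3: at RRL: (1*3) -> 3; overall: ((((x+z)+(y*y))+(8+(x+2)))+(((y*9)+14)+((1*3)*z))) -> ((((x+z)+(y*y))+(8+(x+2)))+(((y*9)+14)+(3*z)))
Fixed point: ((((x+z)+(y*y))+(8+(x+2)))+(((y*9)+14)+(3*z)))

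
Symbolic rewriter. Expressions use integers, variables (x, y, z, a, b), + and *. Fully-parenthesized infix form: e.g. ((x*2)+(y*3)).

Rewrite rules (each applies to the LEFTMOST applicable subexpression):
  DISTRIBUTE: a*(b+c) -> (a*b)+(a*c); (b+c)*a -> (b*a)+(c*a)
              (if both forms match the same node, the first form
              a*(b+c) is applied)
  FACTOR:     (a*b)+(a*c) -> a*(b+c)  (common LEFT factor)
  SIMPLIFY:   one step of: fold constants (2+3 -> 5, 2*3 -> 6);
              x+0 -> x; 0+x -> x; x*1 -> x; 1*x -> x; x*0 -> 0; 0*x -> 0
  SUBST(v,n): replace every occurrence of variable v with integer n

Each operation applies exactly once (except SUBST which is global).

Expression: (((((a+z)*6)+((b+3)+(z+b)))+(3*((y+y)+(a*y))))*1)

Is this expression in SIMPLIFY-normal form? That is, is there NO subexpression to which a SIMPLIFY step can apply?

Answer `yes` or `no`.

Answer: no

Derivation:
Expression: (((((a+z)*6)+((b+3)+(z+b)))+(3*((y+y)+(a*y))))*1)
Scanning for simplifiable subexpressions (pre-order)...
  at root: (((((a+z)*6)+((b+3)+(z+b)))+(3*((y+y)+(a*y))))*1) (SIMPLIFIABLE)
  at L: ((((a+z)*6)+((b+3)+(z+b)))+(3*((y+y)+(a*y)))) (not simplifiable)
  at LL: (((a+z)*6)+((b+3)+(z+b))) (not simplifiable)
  at LLL: ((a+z)*6) (not simplifiable)
  at LLLL: (a+z) (not simplifiable)
  at LLR: ((b+3)+(z+b)) (not simplifiable)
  at LLRL: (b+3) (not simplifiable)
  at LLRR: (z+b) (not simplifiable)
  at LR: (3*((y+y)+(a*y))) (not simplifiable)
  at LRR: ((y+y)+(a*y)) (not simplifiable)
  at LRRL: (y+y) (not simplifiable)
  at LRRR: (a*y) (not simplifiable)
Found simplifiable subexpr at path root: (((((a+z)*6)+((b+3)+(z+b)))+(3*((y+y)+(a*y))))*1)
One SIMPLIFY step would give: ((((a+z)*6)+((b+3)+(z+b)))+(3*((y+y)+(a*y))))
-> NOT in normal form.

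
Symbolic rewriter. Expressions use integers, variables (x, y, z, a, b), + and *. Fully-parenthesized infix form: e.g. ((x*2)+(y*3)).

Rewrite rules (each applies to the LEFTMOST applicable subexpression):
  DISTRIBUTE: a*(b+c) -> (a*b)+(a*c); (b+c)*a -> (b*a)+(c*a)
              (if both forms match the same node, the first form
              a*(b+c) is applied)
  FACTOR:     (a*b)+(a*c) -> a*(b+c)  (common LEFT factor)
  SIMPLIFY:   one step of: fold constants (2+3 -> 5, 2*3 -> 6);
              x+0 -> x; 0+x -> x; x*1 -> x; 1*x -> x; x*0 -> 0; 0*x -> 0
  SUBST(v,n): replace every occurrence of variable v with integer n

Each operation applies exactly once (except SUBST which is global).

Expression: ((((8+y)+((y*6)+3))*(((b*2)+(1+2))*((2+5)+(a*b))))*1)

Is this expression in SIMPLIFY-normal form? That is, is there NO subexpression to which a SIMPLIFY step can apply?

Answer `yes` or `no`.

Expression: ((((8+y)+((y*6)+3))*(((b*2)+(1+2))*((2+5)+(a*b))))*1)
Scanning for simplifiable subexpressions (pre-order)...
  at root: ((((8+y)+((y*6)+3))*(((b*2)+(1+2))*((2+5)+(a*b))))*1) (SIMPLIFIABLE)
  at L: (((8+y)+((y*6)+3))*(((b*2)+(1+2))*((2+5)+(a*b)))) (not simplifiable)
  at LL: ((8+y)+((y*6)+3)) (not simplifiable)
  at LLL: (8+y) (not simplifiable)
  at LLR: ((y*6)+3) (not simplifiable)
  at LLRL: (y*6) (not simplifiable)
  at LR: (((b*2)+(1+2))*((2+5)+(a*b))) (not simplifiable)
  at LRL: ((b*2)+(1+2)) (not simplifiable)
  at LRLL: (b*2) (not simplifiable)
  at LRLR: (1+2) (SIMPLIFIABLE)
  at LRR: ((2+5)+(a*b)) (not simplifiable)
  at LRRL: (2+5) (SIMPLIFIABLE)
  at LRRR: (a*b) (not simplifiable)
Found simplifiable subexpr at path root: ((((8+y)+((y*6)+3))*(((b*2)+(1+2))*((2+5)+(a*b))))*1)
One SIMPLIFY step would give: (((8+y)+((y*6)+3))*(((b*2)+(1+2))*((2+5)+(a*b))))
-> NOT in normal form.

Answer: no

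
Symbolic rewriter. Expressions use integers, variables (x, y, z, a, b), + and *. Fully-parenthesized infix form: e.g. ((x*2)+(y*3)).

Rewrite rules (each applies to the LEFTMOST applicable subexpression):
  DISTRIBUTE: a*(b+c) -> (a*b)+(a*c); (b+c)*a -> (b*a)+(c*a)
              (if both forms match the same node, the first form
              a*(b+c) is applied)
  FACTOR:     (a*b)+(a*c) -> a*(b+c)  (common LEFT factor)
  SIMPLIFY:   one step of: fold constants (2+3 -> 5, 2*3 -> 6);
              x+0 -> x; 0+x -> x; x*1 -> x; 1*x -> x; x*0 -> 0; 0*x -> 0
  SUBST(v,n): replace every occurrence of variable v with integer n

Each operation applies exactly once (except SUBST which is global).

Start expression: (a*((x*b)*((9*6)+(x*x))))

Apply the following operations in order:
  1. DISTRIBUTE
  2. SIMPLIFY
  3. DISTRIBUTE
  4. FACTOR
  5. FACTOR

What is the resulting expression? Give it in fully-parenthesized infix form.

Answer: (a*((x*b)*(54+(x*x))))

Derivation:
Start: (a*((x*b)*((9*6)+(x*x))))
Apply DISTRIBUTE at R (target: ((x*b)*((9*6)+(x*x)))): (a*((x*b)*((9*6)+(x*x)))) -> (a*(((x*b)*(9*6))+((x*b)*(x*x))))
Apply SIMPLIFY at RLR (target: (9*6)): (a*(((x*b)*(9*6))+((x*b)*(x*x)))) -> (a*(((x*b)*54)+((x*b)*(x*x))))
Apply DISTRIBUTE at root (target: (a*(((x*b)*54)+((x*b)*(x*x))))): (a*(((x*b)*54)+((x*b)*(x*x)))) -> ((a*((x*b)*54))+(a*((x*b)*(x*x))))
Apply FACTOR at root (target: ((a*((x*b)*54))+(a*((x*b)*(x*x))))): ((a*((x*b)*54))+(a*((x*b)*(x*x)))) -> (a*(((x*b)*54)+((x*b)*(x*x))))
Apply FACTOR at R (target: (((x*b)*54)+((x*b)*(x*x)))): (a*(((x*b)*54)+((x*b)*(x*x)))) -> (a*((x*b)*(54+(x*x))))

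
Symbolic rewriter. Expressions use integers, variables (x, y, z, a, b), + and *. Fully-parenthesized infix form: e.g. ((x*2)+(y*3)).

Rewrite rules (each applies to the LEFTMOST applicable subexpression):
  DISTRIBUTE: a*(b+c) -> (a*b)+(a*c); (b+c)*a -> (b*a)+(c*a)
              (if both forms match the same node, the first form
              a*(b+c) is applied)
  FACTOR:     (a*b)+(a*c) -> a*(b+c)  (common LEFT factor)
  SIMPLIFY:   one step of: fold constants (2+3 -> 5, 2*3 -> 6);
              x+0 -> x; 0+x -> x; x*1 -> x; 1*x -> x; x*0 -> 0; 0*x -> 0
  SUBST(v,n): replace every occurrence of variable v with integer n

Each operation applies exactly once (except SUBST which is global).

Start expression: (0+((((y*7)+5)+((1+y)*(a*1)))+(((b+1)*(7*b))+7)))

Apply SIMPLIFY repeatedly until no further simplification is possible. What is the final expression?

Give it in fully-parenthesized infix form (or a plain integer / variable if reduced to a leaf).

Answer: ((((y*7)+5)+((1+y)*a))+(((b+1)*(7*b))+7))

Derivation:
Start: (0+((((y*7)+5)+((1+y)*(a*1)))+(((b+1)*(7*b))+7)))
Step 1: at root: (0+((((y*7)+5)+((1+y)*(a*1)))+(((b+1)*(7*b))+7))) -> ((((y*7)+5)+((1+y)*(a*1)))+(((b+1)*(7*b))+7)); overall: (0+((((y*7)+5)+((1+y)*(a*1)))+(((b+1)*(7*b))+7))) -> ((((y*7)+5)+((1+y)*(a*1)))+(((b+1)*(7*b))+7))
Step 2: at LRR: (a*1) -> a; overall: ((((y*7)+5)+((1+y)*(a*1)))+(((b+1)*(7*b))+7)) -> ((((y*7)+5)+((1+y)*a))+(((b+1)*(7*b))+7))
Fixed point: ((((y*7)+5)+((1+y)*a))+(((b+1)*(7*b))+7))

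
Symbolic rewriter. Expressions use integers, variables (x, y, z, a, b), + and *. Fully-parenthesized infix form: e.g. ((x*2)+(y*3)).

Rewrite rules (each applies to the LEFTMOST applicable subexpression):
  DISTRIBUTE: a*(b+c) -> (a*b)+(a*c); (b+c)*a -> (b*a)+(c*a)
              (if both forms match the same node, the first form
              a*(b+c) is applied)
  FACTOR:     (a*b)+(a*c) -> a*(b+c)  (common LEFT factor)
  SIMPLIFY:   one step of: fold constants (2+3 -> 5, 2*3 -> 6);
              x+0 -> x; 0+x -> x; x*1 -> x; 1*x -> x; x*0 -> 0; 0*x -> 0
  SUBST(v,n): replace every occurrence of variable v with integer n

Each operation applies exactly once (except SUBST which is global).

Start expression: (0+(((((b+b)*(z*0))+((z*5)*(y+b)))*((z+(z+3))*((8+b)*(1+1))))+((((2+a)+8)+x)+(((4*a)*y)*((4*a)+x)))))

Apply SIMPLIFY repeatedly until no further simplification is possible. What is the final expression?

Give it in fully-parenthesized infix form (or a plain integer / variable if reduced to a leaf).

Answer: ((((z*5)*(y+b))*((z+(z+3))*((8+b)*2)))+((((2+a)+8)+x)+(((4*a)*y)*((4*a)+x))))

Derivation:
Start: (0+(((((b+b)*(z*0))+((z*5)*(y+b)))*((z+(z+3))*((8+b)*(1+1))))+((((2+a)+8)+x)+(((4*a)*y)*((4*a)+x)))))
Step 1: at root: (0+(((((b+b)*(z*0))+((z*5)*(y+b)))*((z+(z+3))*((8+b)*(1+1))))+((((2+a)+8)+x)+(((4*a)*y)*((4*a)+x))))) -> (((((b+b)*(z*0))+((z*5)*(y+b)))*((z+(z+3))*((8+b)*(1+1))))+((((2+a)+8)+x)+(((4*a)*y)*((4*a)+x)))); overall: (0+(((((b+b)*(z*0))+((z*5)*(y+b)))*((z+(z+3))*((8+b)*(1+1))))+((((2+a)+8)+x)+(((4*a)*y)*((4*a)+x))))) -> (((((b+b)*(z*0))+((z*5)*(y+b)))*((z+(z+3))*((8+b)*(1+1))))+((((2+a)+8)+x)+(((4*a)*y)*((4*a)+x))))
Step 2: at LLLR: (z*0) -> 0; overall: (((((b+b)*(z*0))+((z*5)*(y+b)))*((z+(z+3))*((8+b)*(1+1))))+((((2+a)+8)+x)+(((4*a)*y)*((4*a)+x)))) -> (((((b+b)*0)+((z*5)*(y+b)))*((z+(z+3))*((8+b)*(1+1))))+((((2+a)+8)+x)+(((4*a)*y)*((4*a)+x))))
Step 3: at LLL: ((b+b)*0) -> 0; overall: (((((b+b)*0)+((z*5)*(y+b)))*((z+(z+3))*((8+b)*(1+1))))+((((2+a)+8)+x)+(((4*a)*y)*((4*a)+x)))) -> (((0+((z*5)*(y+b)))*((z+(z+3))*((8+b)*(1+1))))+((((2+a)+8)+x)+(((4*a)*y)*((4*a)+x))))
Step 4: at LL: (0+((z*5)*(y+b))) -> ((z*5)*(y+b)); overall: (((0+((z*5)*(y+b)))*((z+(z+3))*((8+b)*(1+1))))+((((2+a)+8)+x)+(((4*a)*y)*((4*a)+x)))) -> ((((z*5)*(y+b))*((z+(z+3))*((8+b)*(1+1))))+((((2+a)+8)+x)+(((4*a)*y)*((4*a)+x))))
Step 5: at LRRR: (1+1) -> 2; overall: ((((z*5)*(y+b))*((z+(z+3))*((8+b)*(1+1))))+((((2+a)+8)+x)+(((4*a)*y)*((4*a)+x)))) -> ((((z*5)*(y+b))*((z+(z+3))*((8+b)*2)))+((((2+a)+8)+x)+(((4*a)*y)*((4*a)+x))))
Fixed point: ((((z*5)*(y+b))*((z+(z+3))*((8+b)*2)))+((((2+a)+8)+x)+(((4*a)*y)*((4*a)+x))))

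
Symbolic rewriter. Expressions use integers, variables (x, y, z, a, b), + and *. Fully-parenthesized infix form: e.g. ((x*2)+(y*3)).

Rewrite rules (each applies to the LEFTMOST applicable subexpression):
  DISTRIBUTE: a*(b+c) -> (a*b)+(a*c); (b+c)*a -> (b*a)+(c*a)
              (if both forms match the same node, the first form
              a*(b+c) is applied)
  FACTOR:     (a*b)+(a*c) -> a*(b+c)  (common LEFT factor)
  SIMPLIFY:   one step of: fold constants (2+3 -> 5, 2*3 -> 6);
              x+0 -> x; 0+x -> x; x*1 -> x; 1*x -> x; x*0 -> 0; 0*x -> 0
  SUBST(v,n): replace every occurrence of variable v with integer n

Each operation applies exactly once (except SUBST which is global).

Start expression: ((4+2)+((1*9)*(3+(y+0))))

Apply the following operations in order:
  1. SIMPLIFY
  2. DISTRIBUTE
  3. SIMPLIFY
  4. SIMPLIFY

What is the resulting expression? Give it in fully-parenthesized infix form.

Start: ((4+2)+((1*9)*(3+(y+0))))
Apply SIMPLIFY at L (target: (4+2)): ((4+2)+((1*9)*(3+(y+0)))) -> (6+((1*9)*(3+(y+0))))
Apply DISTRIBUTE at R (target: ((1*9)*(3+(y+0)))): (6+((1*9)*(3+(y+0)))) -> (6+(((1*9)*3)+((1*9)*(y+0))))
Apply SIMPLIFY at RLL (target: (1*9)): (6+(((1*9)*3)+((1*9)*(y+0)))) -> (6+((9*3)+((1*9)*(y+0))))
Apply SIMPLIFY at RL (target: (9*3)): (6+((9*3)+((1*9)*(y+0)))) -> (6+(27+((1*9)*(y+0))))

Answer: (6+(27+((1*9)*(y+0))))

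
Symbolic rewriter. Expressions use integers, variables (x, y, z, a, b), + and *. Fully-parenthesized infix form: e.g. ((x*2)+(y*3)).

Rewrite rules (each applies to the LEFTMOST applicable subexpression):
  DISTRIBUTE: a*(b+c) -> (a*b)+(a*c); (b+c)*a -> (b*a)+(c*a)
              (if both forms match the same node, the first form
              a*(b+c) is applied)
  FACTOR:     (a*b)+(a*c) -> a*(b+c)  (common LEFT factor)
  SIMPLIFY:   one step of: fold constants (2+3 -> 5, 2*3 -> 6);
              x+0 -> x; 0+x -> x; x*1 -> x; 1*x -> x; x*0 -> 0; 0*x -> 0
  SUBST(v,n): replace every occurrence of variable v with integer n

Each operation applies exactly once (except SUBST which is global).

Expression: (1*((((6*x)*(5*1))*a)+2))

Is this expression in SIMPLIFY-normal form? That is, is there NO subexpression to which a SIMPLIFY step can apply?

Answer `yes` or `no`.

Answer: no

Derivation:
Expression: (1*((((6*x)*(5*1))*a)+2))
Scanning for simplifiable subexpressions (pre-order)...
  at root: (1*((((6*x)*(5*1))*a)+2)) (SIMPLIFIABLE)
  at R: ((((6*x)*(5*1))*a)+2) (not simplifiable)
  at RL: (((6*x)*(5*1))*a) (not simplifiable)
  at RLL: ((6*x)*(5*1)) (not simplifiable)
  at RLLL: (6*x) (not simplifiable)
  at RLLR: (5*1) (SIMPLIFIABLE)
Found simplifiable subexpr at path root: (1*((((6*x)*(5*1))*a)+2))
One SIMPLIFY step would give: ((((6*x)*(5*1))*a)+2)
-> NOT in normal form.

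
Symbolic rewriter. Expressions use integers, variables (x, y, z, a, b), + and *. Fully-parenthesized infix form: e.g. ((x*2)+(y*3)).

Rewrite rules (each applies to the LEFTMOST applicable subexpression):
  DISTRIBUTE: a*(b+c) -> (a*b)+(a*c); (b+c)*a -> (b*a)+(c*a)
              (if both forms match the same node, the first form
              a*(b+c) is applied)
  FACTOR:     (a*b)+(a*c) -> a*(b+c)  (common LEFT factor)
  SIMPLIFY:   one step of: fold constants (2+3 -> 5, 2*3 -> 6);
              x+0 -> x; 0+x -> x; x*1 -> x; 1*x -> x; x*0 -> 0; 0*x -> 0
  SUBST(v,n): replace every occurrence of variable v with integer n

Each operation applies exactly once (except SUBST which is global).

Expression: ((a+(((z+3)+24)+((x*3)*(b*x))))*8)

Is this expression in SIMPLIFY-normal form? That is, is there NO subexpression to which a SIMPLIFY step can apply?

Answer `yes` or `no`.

Expression: ((a+(((z+3)+24)+((x*3)*(b*x))))*8)
Scanning for simplifiable subexpressions (pre-order)...
  at root: ((a+(((z+3)+24)+((x*3)*(b*x))))*8) (not simplifiable)
  at L: (a+(((z+3)+24)+((x*3)*(b*x)))) (not simplifiable)
  at LR: (((z+3)+24)+((x*3)*(b*x))) (not simplifiable)
  at LRL: ((z+3)+24) (not simplifiable)
  at LRLL: (z+3) (not simplifiable)
  at LRR: ((x*3)*(b*x)) (not simplifiable)
  at LRRL: (x*3) (not simplifiable)
  at LRRR: (b*x) (not simplifiable)
Result: no simplifiable subexpression found -> normal form.

Answer: yes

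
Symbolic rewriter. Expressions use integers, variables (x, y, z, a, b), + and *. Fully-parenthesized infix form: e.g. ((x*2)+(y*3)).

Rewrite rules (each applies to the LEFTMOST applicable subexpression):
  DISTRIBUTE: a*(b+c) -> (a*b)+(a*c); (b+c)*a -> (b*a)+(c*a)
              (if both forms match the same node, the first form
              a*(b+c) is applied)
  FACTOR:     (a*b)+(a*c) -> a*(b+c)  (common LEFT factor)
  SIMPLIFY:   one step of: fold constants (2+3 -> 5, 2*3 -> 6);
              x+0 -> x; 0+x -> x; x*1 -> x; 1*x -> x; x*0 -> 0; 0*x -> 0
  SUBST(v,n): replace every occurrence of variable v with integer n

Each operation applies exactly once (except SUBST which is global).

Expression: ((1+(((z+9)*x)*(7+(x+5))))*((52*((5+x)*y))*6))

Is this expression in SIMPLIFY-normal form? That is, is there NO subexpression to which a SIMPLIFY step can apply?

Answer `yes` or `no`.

Answer: yes

Derivation:
Expression: ((1+(((z+9)*x)*(7+(x+5))))*((52*((5+x)*y))*6))
Scanning for simplifiable subexpressions (pre-order)...
  at root: ((1+(((z+9)*x)*(7+(x+5))))*((52*((5+x)*y))*6)) (not simplifiable)
  at L: (1+(((z+9)*x)*(7+(x+5)))) (not simplifiable)
  at LR: (((z+9)*x)*(7+(x+5))) (not simplifiable)
  at LRL: ((z+9)*x) (not simplifiable)
  at LRLL: (z+9) (not simplifiable)
  at LRR: (7+(x+5)) (not simplifiable)
  at LRRR: (x+5) (not simplifiable)
  at R: ((52*((5+x)*y))*6) (not simplifiable)
  at RL: (52*((5+x)*y)) (not simplifiable)
  at RLR: ((5+x)*y) (not simplifiable)
  at RLRL: (5+x) (not simplifiable)
Result: no simplifiable subexpression found -> normal form.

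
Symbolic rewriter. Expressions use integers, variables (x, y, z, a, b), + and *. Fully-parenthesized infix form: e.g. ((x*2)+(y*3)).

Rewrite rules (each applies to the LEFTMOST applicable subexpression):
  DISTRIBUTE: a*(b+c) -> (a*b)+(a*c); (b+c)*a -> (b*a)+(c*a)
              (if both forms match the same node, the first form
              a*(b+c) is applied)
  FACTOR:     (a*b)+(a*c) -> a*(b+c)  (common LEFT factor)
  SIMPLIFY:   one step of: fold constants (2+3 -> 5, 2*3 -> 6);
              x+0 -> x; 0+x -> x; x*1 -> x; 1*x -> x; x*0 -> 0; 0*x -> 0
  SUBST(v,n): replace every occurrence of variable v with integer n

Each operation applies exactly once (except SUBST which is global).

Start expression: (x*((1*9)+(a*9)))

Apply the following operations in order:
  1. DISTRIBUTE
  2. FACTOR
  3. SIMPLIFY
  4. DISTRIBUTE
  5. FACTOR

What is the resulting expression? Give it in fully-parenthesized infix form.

Answer: (x*(9+(a*9)))

Derivation:
Start: (x*((1*9)+(a*9)))
Apply DISTRIBUTE at root (target: (x*((1*9)+(a*9)))): (x*((1*9)+(a*9))) -> ((x*(1*9))+(x*(a*9)))
Apply FACTOR at root (target: ((x*(1*9))+(x*(a*9)))): ((x*(1*9))+(x*(a*9))) -> (x*((1*9)+(a*9)))
Apply SIMPLIFY at RL (target: (1*9)): (x*((1*9)+(a*9))) -> (x*(9+(a*9)))
Apply DISTRIBUTE at root (target: (x*(9+(a*9)))): (x*(9+(a*9))) -> ((x*9)+(x*(a*9)))
Apply FACTOR at root (target: ((x*9)+(x*(a*9)))): ((x*9)+(x*(a*9))) -> (x*(9+(a*9)))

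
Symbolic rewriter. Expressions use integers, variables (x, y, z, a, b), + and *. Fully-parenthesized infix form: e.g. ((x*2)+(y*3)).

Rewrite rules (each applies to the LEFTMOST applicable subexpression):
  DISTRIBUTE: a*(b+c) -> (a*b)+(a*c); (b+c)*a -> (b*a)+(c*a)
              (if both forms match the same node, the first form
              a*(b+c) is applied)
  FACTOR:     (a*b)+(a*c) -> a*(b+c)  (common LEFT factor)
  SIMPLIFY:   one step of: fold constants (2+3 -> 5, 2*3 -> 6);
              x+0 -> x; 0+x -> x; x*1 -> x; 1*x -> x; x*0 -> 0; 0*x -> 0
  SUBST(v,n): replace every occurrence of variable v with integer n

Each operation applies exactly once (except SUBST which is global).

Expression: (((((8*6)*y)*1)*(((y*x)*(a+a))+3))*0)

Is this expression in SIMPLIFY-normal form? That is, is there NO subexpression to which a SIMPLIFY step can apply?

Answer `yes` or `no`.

Expression: (((((8*6)*y)*1)*(((y*x)*(a+a))+3))*0)
Scanning for simplifiable subexpressions (pre-order)...
  at root: (((((8*6)*y)*1)*(((y*x)*(a+a))+3))*0) (SIMPLIFIABLE)
  at L: ((((8*6)*y)*1)*(((y*x)*(a+a))+3)) (not simplifiable)
  at LL: (((8*6)*y)*1) (SIMPLIFIABLE)
  at LLL: ((8*6)*y) (not simplifiable)
  at LLLL: (8*6) (SIMPLIFIABLE)
  at LR: (((y*x)*(a+a))+3) (not simplifiable)
  at LRL: ((y*x)*(a+a)) (not simplifiable)
  at LRLL: (y*x) (not simplifiable)
  at LRLR: (a+a) (not simplifiable)
Found simplifiable subexpr at path root: (((((8*6)*y)*1)*(((y*x)*(a+a))+3))*0)
One SIMPLIFY step would give: 0
-> NOT in normal form.

Answer: no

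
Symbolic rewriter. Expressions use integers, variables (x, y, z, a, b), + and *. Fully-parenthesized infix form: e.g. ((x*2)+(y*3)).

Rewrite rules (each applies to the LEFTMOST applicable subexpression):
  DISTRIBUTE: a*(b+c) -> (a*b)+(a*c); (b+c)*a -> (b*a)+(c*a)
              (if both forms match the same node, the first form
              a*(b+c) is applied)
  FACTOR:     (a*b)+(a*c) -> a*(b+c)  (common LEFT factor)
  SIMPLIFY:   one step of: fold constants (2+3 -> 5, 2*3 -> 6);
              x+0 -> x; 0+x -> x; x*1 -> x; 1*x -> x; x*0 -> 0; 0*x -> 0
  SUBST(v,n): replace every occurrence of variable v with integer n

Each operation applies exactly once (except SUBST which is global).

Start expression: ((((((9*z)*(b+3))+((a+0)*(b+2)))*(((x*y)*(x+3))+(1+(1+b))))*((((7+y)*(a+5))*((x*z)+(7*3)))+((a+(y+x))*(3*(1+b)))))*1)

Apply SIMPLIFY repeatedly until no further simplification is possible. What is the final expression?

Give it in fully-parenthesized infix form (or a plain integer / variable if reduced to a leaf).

Answer: (((((9*z)*(b+3))+(a*(b+2)))*(((x*y)*(x+3))+(1+(1+b))))*((((7+y)*(a+5))*((x*z)+21))+((a+(y+x))*(3*(1+b)))))

Derivation:
Start: ((((((9*z)*(b+3))+((a+0)*(b+2)))*(((x*y)*(x+3))+(1+(1+b))))*((((7+y)*(a+5))*((x*z)+(7*3)))+((a+(y+x))*(3*(1+b)))))*1)
Step 1: at root: ((((((9*z)*(b+3))+((a+0)*(b+2)))*(((x*y)*(x+3))+(1+(1+b))))*((((7+y)*(a+5))*((x*z)+(7*3)))+((a+(y+x))*(3*(1+b)))))*1) -> (((((9*z)*(b+3))+((a+0)*(b+2)))*(((x*y)*(x+3))+(1+(1+b))))*((((7+y)*(a+5))*((x*z)+(7*3)))+((a+(y+x))*(3*(1+b))))); overall: ((((((9*z)*(b+3))+((a+0)*(b+2)))*(((x*y)*(x+3))+(1+(1+b))))*((((7+y)*(a+5))*((x*z)+(7*3)))+((a+(y+x))*(3*(1+b)))))*1) -> (((((9*z)*(b+3))+((a+0)*(b+2)))*(((x*y)*(x+3))+(1+(1+b))))*((((7+y)*(a+5))*((x*z)+(7*3)))+((a+(y+x))*(3*(1+b)))))
Step 2: at LLRL: (a+0) -> a; overall: (((((9*z)*(b+3))+((a+0)*(b+2)))*(((x*y)*(x+3))+(1+(1+b))))*((((7+y)*(a+5))*((x*z)+(7*3)))+((a+(y+x))*(3*(1+b))))) -> (((((9*z)*(b+3))+(a*(b+2)))*(((x*y)*(x+3))+(1+(1+b))))*((((7+y)*(a+5))*((x*z)+(7*3)))+((a+(y+x))*(3*(1+b)))))
Step 3: at RLRR: (7*3) -> 21; overall: (((((9*z)*(b+3))+(a*(b+2)))*(((x*y)*(x+3))+(1+(1+b))))*((((7+y)*(a+5))*((x*z)+(7*3)))+((a+(y+x))*(3*(1+b))))) -> (((((9*z)*(b+3))+(a*(b+2)))*(((x*y)*(x+3))+(1+(1+b))))*((((7+y)*(a+5))*((x*z)+21))+((a+(y+x))*(3*(1+b)))))
Fixed point: (((((9*z)*(b+3))+(a*(b+2)))*(((x*y)*(x+3))+(1+(1+b))))*((((7+y)*(a+5))*((x*z)+21))+((a+(y+x))*(3*(1+b)))))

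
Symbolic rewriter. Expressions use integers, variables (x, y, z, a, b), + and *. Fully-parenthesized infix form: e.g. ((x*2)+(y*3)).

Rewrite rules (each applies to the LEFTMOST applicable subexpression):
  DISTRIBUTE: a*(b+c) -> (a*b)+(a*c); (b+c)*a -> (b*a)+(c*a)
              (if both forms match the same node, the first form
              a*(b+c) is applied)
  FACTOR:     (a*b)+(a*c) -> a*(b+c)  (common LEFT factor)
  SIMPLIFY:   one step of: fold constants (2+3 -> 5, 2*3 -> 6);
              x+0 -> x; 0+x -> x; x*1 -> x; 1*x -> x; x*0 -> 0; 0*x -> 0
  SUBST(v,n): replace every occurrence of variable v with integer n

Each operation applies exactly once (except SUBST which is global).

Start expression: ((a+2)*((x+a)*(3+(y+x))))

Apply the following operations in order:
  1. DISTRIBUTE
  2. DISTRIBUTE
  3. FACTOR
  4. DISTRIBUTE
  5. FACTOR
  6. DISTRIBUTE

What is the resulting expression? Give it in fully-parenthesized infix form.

Start: ((a+2)*((x+a)*(3+(y+x))))
Apply DISTRIBUTE at root (target: ((a+2)*((x+a)*(3+(y+x))))): ((a+2)*((x+a)*(3+(y+x)))) -> ((a*((x+a)*(3+(y+x))))+(2*((x+a)*(3+(y+x)))))
Apply DISTRIBUTE at LR (target: ((x+a)*(3+(y+x)))): ((a*((x+a)*(3+(y+x))))+(2*((x+a)*(3+(y+x))))) -> ((a*(((x+a)*3)+((x+a)*(y+x))))+(2*((x+a)*(3+(y+x)))))
Apply FACTOR at LR (target: (((x+a)*3)+((x+a)*(y+x)))): ((a*(((x+a)*3)+((x+a)*(y+x))))+(2*((x+a)*(3+(y+x))))) -> ((a*((x+a)*(3+(y+x))))+(2*((x+a)*(3+(y+x)))))
Apply DISTRIBUTE at LR (target: ((x+a)*(3+(y+x)))): ((a*((x+a)*(3+(y+x))))+(2*((x+a)*(3+(y+x))))) -> ((a*(((x+a)*3)+((x+a)*(y+x))))+(2*((x+a)*(3+(y+x)))))
Apply FACTOR at LR (target: (((x+a)*3)+((x+a)*(y+x)))): ((a*(((x+a)*3)+((x+a)*(y+x))))+(2*((x+a)*(3+(y+x))))) -> ((a*((x+a)*(3+(y+x))))+(2*((x+a)*(3+(y+x)))))
Apply DISTRIBUTE at LR (target: ((x+a)*(3+(y+x)))): ((a*((x+a)*(3+(y+x))))+(2*((x+a)*(3+(y+x))))) -> ((a*(((x+a)*3)+((x+a)*(y+x))))+(2*((x+a)*(3+(y+x)))))

Answer: ((a*(((x+a)*3)+((x+a)*(y+x))))+(2*((x+a)*(3+(y+x)))))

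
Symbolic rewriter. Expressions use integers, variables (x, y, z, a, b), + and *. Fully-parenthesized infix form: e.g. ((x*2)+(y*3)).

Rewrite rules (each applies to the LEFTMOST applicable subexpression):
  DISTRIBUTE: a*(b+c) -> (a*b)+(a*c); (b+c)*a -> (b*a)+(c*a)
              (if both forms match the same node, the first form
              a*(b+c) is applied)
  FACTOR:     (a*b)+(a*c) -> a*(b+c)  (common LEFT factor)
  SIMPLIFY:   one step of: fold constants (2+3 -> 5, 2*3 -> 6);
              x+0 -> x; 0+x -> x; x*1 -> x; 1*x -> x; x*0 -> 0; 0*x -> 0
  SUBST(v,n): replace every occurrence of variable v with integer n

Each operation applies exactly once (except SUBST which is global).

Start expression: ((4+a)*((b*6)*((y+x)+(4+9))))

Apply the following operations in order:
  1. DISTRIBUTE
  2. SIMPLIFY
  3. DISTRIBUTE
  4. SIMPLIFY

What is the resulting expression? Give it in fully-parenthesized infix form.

Start: ((4+a)*((b*6)*((y+x)+(4+9))))
Apply DISTRIBUTE at root (target: ((4+a)*((b*6)*((y+x)+(4+9))))): ((4+a)*((b*6)*((y+x)+(4+9)))) -> ((4*((b*6)*((y+x)+(4+9))))+(a*((b*6)*((y+x)+(4+9)))))
Apply SIMPLIFY at LRRR (target: (4+9)): ((4*((b*6)*((y+x)+(4+9))))+(a*((b*6)*((y+x)+(4+9))))) -> ((4*((b*6)*((y+x)+13)))+(a*((b*6)*((y+x)+(4+9)))))
Apply DISTRIBUTE at LR (target: ((b*6)*((y+x)+13))): ((4*((b*6)*((y+x)+13)))+(a*((b*6)*((y+x)+(4+9))))) -> ((4*(((b*6)*(y+x))+((b*6)*13)))+(a*((b*6)*((y+x)+(4+9)))))
Apply SIMPLIFY at RRRR (target: (4+9)): ((4*(((b*6)*(y+x))+((b*6)*13)))+(a*((b*6)*((y+x)+(4+9))))) -> ((4*(((b*6)*(y+x))+((b*6)*13)))+(a*((b*6)*((y+x)+13))))

Answer: ((4*(((b*6)*(y+x))+((b*6)*13)))+(a*((b*6)*((y+x)+13))))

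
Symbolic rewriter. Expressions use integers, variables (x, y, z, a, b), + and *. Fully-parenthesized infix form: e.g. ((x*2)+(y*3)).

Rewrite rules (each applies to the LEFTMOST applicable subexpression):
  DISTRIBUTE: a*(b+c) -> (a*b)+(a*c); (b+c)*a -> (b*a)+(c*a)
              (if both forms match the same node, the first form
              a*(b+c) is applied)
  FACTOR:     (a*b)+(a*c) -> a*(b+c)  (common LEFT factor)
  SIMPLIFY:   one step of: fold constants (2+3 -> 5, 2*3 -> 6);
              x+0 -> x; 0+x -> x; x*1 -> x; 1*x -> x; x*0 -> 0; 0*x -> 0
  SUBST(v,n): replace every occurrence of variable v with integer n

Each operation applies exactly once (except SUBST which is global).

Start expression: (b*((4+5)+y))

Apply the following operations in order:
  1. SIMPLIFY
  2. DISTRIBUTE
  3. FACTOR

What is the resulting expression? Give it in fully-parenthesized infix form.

Answer: (b*(9+y))

Derivation:
Start: (b*((4+5)+y))
Apply SIMPLIFY at RL (target: (4+5)): (b*((4+5)+y)) -> (b*(9+y))
Apply DISTRIBUTE at root (target: (b*(9+y))): (b*(9+y)) -> ((b*9)+(b*y))
Apply FACTOR at root (target: ((b*9)+(b*y))): ((b*9)+(b*y)) -> (b*(9+y))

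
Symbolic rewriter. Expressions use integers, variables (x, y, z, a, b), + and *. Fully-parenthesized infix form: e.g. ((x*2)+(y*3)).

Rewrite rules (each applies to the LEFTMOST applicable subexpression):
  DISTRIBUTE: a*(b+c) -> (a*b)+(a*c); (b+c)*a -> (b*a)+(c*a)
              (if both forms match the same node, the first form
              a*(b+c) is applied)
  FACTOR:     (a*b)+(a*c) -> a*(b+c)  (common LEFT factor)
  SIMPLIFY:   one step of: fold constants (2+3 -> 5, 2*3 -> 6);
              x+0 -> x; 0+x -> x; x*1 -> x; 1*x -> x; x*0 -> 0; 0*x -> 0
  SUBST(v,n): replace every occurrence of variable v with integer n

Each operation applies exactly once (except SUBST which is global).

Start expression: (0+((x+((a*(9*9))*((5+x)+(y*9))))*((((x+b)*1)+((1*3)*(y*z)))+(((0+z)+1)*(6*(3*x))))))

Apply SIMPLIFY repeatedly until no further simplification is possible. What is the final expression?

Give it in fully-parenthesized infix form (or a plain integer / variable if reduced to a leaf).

Start: (0+((x+((a*(9*9))*((5+x)+(y*9))))*((((x+b)*1)+((1*3)*(y*z)))+(((0+z)+1)*(6*(3*x))))))
Step 1: at root: (0+((x+((a*(9*9))*((5+x)+(y*9))))*((((x+b)*1)+((1*3)*(y*z)))+(((0+z)+1)*(6*(3*x)))))) -> ((x+((a*(9*9))*((5+x)+(y*9))))*((((x+b)*1)+((1*3)*(y*z)))+(((0+z)+1)*(6*(3*x))))); overall: (0+((x+((a*(9*9))*((5+x)+(y*9))))*((((x+b)*1)+((1*3)*(y*z)))+(((0+z)+1)*(6*(3*x)))))) -> ((x+((a*(9*9))*((5+x)+(y*9))))*((((x+b)*1)+((1*3)*(y*z)))+(((0+z)+1)*(6*(3*x)))))
Step 2: at LRLR: (9*9) -> 81; overall: ((x+((a*(9*9))*((5+x)+(y*9))))*((((x+b)*1)+((1*3)*(y*z)))+(((0+z)+1)*(6*(3*x))))) -> ((x+((a*81)*((5+x)+(y*9))))*((((x+b)*1)+((1*3)*(y*z)))+(((0+z)+1)*(6*(3*x)))))
Step 3: at RLL: ((x+b)*1) -> (x+b); overall: ((x+((a*81)*((5+x)+(y*9))))*((((x+b)*1)+((1*3)*(y*z)))+(((0+z)+1)*(6*(3*x))))) -> ((x+((a*81)*((5+x)+(y*9))))*(((x+b)+((1*3)*(y*z)))+(((0+z)+1)*(6*(3*x)))))
Step 4: at RLRL: (1*3) -> 3; overall: ((x+((a*81)*((5+x)+(y*9))))*(((x+b)+((1*3)*(y*z)))+(((0+z)+1)*(6*(3*x))))) -> ((x+((a*81)*((5+x)+(y*9))))*(((x+b)+(3*(y*z)))+(((0+z)+1)*(6*(3*x)))))
Step 5: at RRLL: (0+z) -> z; overall: ((x+((a*81)*((5+x)+(y*9))))*(((x+b)+(3*(y*z)))+(((0+z)+1)*(6*(3*x))))) -> ((x+((a*81)*((5+x)+(y*9))))*(((x+b)+(3*(y*z)))+((z+1)*(6*(3*x)))))
Fixed point: ((x+((a*81)*((5+x)+(y*9))))*(((x+b)+(3*(y*z)))+((z+1)*(6*(3*x)))))

Answer: ((x+((a*81)*((5+x)+(y*9))))*(((x+b)+(3*(y*z)))+((z+1)*(6*(3*x)))))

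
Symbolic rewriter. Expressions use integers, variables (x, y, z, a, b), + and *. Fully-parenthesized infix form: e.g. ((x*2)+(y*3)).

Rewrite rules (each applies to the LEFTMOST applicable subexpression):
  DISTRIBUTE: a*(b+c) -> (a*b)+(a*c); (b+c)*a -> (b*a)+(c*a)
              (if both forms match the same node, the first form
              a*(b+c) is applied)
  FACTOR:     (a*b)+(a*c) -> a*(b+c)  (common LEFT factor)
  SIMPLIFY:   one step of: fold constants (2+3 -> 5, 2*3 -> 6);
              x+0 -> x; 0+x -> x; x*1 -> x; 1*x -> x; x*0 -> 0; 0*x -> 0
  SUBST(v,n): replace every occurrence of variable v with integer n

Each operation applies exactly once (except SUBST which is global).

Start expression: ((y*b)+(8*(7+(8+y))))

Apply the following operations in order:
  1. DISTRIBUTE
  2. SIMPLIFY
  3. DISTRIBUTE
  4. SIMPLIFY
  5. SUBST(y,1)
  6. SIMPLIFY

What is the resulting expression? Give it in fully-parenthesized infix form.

Answer: (b+(56+(64+(8*1))))

Derivation:
Start: ((y*b)+(8*(7+(8+y))))
Apply DISTRIBUTE at R (target: (8*(7+(8+y)))): ((y*b)+(8*(7+(8+y)))) -> ((y*b)+((8*7)+(8*(8+y))))
Apply SIMPLIFY at RL (target: (8*7)): ((y*b)+((8*7)+(8*(8+y)))) -> ((y*b)+(56+(8*(8+y))))
Apply DISTRIBUTE at RR (target: (8*(8+y))): ((y*b)+(56+(8*(8+y)))) -> ((y*b)+(56+((8*8)+(8*y))))
Apply SIMPLIFY at RRL (target: (8*8)): ((y*b)+(56+((8*8)+(8*y)))) -> ((y*b)+(56+(64+(8*y))))
Apply SUBST(y,1): ((y*b)+(56+(64+(8*y)))) -> ((1*b)+(56+(64+(8*1))))
Apply SIMPLIFY at L (target: (1*b)): ((1*b)+(56+(64+(8*1)))) -> (b+(56+(64+(8*1))))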